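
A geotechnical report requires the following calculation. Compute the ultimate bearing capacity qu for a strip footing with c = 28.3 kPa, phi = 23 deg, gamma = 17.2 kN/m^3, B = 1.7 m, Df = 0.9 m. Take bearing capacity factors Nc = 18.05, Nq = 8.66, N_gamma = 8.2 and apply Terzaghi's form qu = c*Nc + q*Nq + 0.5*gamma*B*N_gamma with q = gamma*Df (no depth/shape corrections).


Result: 764.76 kPa

Derivation:
Compute qu = c*Nc + gamma*Df*Nq + 0.5*gamma*B*N_gamma
Term 1: 28.3 * 18.05 = 510.815
Term 2: 17.2 * 0.9 * 8.66 = 134.0568
Term 3: 0.5 * 17.2 * 1.7 * 8.2 = 119.884
qu = 510.815 + 134.0568 + 119.884
qu = 764.76 kPa


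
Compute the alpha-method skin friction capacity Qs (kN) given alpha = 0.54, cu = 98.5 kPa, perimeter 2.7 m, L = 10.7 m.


Using Qs = alpha * cu * perimeter * L
Qs = 0.54 * 98.5 * 2.7 * 10.7
Qs = 1536.66 kN


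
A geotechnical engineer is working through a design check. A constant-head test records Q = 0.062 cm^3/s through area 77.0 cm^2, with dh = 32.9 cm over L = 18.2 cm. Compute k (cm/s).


Compute hydraulic gradient:
i = dh / L = 32.9 / 18.2 = 1.80769
Then apply Darcy's law:
k = Q / (A * i)
k = 0.062 / (77.0 * 1.80769)
k = 0.062 / 139.192
k = 0.000445 cm/s


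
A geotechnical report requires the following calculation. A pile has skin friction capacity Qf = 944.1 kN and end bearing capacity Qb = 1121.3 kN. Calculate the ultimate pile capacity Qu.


Result: 2065.4 kN

Derivation:
Using Qu = Qf + Qb
Qu = 944.1 + 1121.3
Qu = 2065.4 kN


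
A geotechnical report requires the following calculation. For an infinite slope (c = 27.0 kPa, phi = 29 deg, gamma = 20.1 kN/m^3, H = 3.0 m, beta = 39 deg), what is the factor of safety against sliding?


Result: 1.6

Derivation:
Using Fs = c / (gamma*H*sin(beta)*cos(beta)) + tan(phi)/tan(beta)
Cohesion contribution = 27.0 / (20.1*3.0*sin(39)*cos(39))
Cohesion contribution = 0.915529
Friction contribution = tan(29)/tan(39) = 0.684515
Fs = 0.915529 + 0.684515
Fs = 1.6


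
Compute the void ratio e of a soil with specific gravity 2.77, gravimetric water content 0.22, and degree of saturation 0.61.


Result: 0.999

Derivation:
Using the relation e = Gs * w / S
e = 2.77 * 0.22 / 0.61
e = 0.999


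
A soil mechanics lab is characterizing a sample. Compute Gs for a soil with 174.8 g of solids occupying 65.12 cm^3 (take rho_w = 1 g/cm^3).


Using Gs = m_s / (V_s * rho_w)
Since rho_w = 1 g/cm^3:
Gs = 174.8 / 65.12
Gs = 2.684


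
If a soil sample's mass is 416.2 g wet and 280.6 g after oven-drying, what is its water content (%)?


Using w = (m_wet - m_dry) / m_dry * 100
m_wet - m_dry = 416.2 - 280.6 = 135.6 g
w = 135.6 / 280.6 * 100
w = 48.33 %


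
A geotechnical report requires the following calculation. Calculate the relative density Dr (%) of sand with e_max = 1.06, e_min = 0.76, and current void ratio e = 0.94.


Using Dr = (e_max - e) / (e_max - e_min) * 100
e_max - e = 1.06 - 0.94 = 0.12
e_max - e_min = 1.06 - 0.76 = 0.3
Dr = 0.12 / 0.3 * 100
Dr = 40.0 %


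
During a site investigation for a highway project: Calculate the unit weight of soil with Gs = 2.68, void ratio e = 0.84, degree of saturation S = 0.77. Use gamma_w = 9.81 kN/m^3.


Using gamma = gamma_w * (Gs + S*e) / (1 + e)
Numerator: Gs + S*e = 2.68 + 0.77*0.84 = 3.3268
Denominator: 1 + e = 1 + 0.84 = 1.84
gamma = 9.81 * 3.3268 / 1.84
gamma = 17.737 kN/m^3


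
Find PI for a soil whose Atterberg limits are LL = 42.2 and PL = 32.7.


Using PI = LL - PL
PI = 42.2 - 32.7
PI = 9.5


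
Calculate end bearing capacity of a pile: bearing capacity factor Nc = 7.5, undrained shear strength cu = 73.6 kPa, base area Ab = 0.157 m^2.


Result: 86.66 kN

Derivation:
Using Qb = Nc * cu * Ab
Qb = 7.5 * 73.6 * 0.157
Qb = 86.66 kN


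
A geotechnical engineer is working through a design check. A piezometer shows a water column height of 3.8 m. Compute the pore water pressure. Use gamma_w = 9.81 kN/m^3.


Result: 37.28 kPa

Derivation:
Using u = gamma_w * h_w
u = 9.81 * 3.8
u = 37.28 kPa


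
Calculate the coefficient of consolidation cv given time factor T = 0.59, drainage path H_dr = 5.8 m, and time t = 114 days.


Using cv = T * H_dr^2 / t
H_dr^2 = 5.8^2 = 33.64
cv = 0.59 * 33.64 / 114
cv = 0.1741 m^2/day


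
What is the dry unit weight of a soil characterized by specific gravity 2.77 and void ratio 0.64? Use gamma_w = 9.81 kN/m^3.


Using gamma_d = Gs * gamma_w / (1 + e)
gamma_d = 2.77 * 9.81 / (1 + 0.64)
gamma_d = 2.77 * 9.81 / 1.64
gamma_d = 16.569 kN/m^3


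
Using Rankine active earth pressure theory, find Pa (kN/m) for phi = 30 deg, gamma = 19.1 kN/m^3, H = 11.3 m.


Result: 406.48 kN/m

Derivation:
Compute active earth pressure coefficient:
Ka = tan^2(45 - phi/2) = tan^2(30.0) = 0.333333
Compute active force:
Pa = 0.5 * Ka * gamma * H^2
Pa = 0.5 * 0.333333 * 19.1 * 11.3^2
Pa = 406.48 kN/m


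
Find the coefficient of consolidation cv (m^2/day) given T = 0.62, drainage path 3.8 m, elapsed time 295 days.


Using cv = T * H_dr^2 / t
H_dr^2 = 3.8^2 = 14.44
cv = 0.62 * 14.44 / 295
cv = 0.03035 m^2/day


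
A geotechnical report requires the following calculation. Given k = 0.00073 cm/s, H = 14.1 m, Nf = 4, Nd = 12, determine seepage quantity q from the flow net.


Result: 3.431e-05 m^3/s per m

Derivation:
Convert k to m/s for unit consistency with H:
k = 0.00073 cm/s = 0.00073 / 100 m/s = 7.3e-06 m/s
Using q = k * H * Nf / Nd
Nf / Nd = 4 / 12 = 0.3333
q = 7.3e-06 * 14.1 * 0.3333
q = 3.431e-05 m^3/s per m


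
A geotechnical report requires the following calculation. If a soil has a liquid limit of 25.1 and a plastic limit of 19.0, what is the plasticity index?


Using PI = LL - PL
PI = 25.1 - 19.0
PI = 6.1


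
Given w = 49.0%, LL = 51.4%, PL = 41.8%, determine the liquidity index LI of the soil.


First compute the plasticity index:
PI = LL - PL = 51.4 - 41.8 = 9.6
Then compute the liquidity index:
LI = (w - PL) / PI
LI = (49.0 - 41.8) / 9.6
LI = 0.75


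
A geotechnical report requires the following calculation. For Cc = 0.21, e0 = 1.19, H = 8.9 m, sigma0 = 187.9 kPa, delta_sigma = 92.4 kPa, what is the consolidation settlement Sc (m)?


Using Sc = Cc * H / (1 + e0) * log10((sigma0 + delta_sigma) / sigma0)
Stress ratio = (187.9 + 92.4) / 187.9 = 1.49175
log10(1.49175) = 0.173696
Cc * H / (1 + e0) = 0.21 * 8.9 / (1 + 1.19) = 0.853425
Sc = 0.853425 * 0.173696
Sc = 0.1482 m


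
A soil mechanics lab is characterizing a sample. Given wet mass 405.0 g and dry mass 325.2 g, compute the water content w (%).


Result: 24.54 %

Derivation:
Using w = (m_wet - m_dry) / m_dry * 100
m_wet - m_dry = 405.0 - 325.2 = 79.8 g
w = 79.8 / 325.2 * 100
w = 24.54 %


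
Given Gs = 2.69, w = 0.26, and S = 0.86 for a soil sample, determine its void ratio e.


Result: 0.8133

Derivation:
Using the relation e = Gs * w / S
e = 2.69 * 0.26 / 0.86
e = 0.8133


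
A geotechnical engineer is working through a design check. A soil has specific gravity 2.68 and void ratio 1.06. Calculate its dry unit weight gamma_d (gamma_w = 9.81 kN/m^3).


Using gamma_d = Gs * gamma_w / (1 + e)
gamma_d = 2.68 * 9.81 / (1 + 1.06)
gamma_d = 2.68 * 9.81 / 2.06
gamma_d = 12.763 kN/m^3


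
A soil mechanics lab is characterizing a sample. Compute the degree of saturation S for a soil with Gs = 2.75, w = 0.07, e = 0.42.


Result: 0.4583

Derivation:
Using S = Gs * w / e
S = 2.75 * 0.07 / 0.42
S = 0.4583


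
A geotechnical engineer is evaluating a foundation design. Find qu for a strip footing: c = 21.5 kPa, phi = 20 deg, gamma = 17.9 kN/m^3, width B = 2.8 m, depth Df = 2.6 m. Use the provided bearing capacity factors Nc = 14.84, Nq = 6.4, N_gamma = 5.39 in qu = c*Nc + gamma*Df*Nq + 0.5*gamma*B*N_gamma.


Result: 751.99 kPa

Derivation:
Compute qu = c*Nc + gamma*Df*Nq + 0.5*gamma*B*N_gamma
Term 1: 21.5 * 14.84 = 319.06
Term 2: 17.9 * 2.6 * 6.4 = 297.856
Term 3: 0.5 * 17.9 * 2.8 * 5.39 = 135.0734
qu = 319.06 + 297.856 + 135.0734
qu = 751.99 kPa


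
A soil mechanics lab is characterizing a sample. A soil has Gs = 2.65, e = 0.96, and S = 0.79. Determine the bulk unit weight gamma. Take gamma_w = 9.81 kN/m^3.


Using gamma = gamma_w * (Gs + S*e) / (1 + e)
Numerator: Gs + S*e = 2.65 + 0.79*0.96 = 3.4084
Denominator: 1 + e = 1 + 0.96 = 1.96
gamma = 9.81 * 3.4084 / 1.96
gamma = 17.059 kN/m^3


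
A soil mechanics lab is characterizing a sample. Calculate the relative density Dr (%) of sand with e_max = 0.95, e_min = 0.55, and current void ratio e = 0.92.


Result: 7.5 %

Derivation:
Using Dr = (e_max - e) / (e_max - e_min) * 100
e_max - e = 0.95 - 0.92 = 0.03
e_max - e_min = 0.95 - 0.55 = 0.4
Dr = 0.03 / 0.4 * 100
Dr = 7.5 %


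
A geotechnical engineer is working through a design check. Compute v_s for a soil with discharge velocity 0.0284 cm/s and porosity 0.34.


Using v_s = v_d / n
v_s = 0.0284 / 0.34
v_s = 0.08353 cm/s


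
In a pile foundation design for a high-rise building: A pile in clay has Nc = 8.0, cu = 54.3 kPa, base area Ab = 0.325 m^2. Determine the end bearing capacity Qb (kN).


Result: 141.18 kN

Derivation:
Using Qb = Nc * cu * Ab
Qb = 8.0 * 54.3 * 0.325
Qb = 141.18 kN


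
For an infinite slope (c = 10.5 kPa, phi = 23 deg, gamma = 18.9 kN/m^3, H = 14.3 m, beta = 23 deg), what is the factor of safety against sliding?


Using Fs = c / (gamma*H*sin(beta)*cos(beta)) + tan(phi)/tan(beta)
Cohesion contribution = 10.5 / (18.9*14.3*sin(23)*cos(23))
Cohesion contribution = 0.108016
Friction contribution = tan(23)/tan(23) = 1
Fs = 0.108016 + 1
Fs = 1.108


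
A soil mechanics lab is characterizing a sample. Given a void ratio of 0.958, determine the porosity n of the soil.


Using the relation n = e / (1 + e)
n = 0.958 / (1 + 0.958)
n = 0.958 / 1.958
n = 0.4893


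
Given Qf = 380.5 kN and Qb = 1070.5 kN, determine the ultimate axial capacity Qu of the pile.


Result: 1451.0 kN

Derivation:
Using Qu = Qf + Qb
Qu = 380.5 + 1070.5
Qu = 1451.0 kN


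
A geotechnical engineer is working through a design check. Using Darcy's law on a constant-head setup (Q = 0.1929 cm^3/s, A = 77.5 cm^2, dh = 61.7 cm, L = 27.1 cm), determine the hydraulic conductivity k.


Compute hydraulic gradient:
i = dh / L = 61.7 / 27.1 = 2.27675
Then apply Darcy's law:
k = Q / (A * i)
k = 0.1929 / (77.5 * 2.27675)
k = 0.1929 / 176.448
k = 0.001093 cm/s


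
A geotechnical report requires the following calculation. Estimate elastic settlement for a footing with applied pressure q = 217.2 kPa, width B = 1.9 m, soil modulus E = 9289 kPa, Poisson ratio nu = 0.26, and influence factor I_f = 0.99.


Result: 41.009 mm

Derivation:
Using Se = q * B * (1 - nu^2) * I_f / E
1 - nu^2 = 1 - 0.26^2 = 0.9324
Se = 217.2 * 1.9 * 0.9324 * 0.99 / 9289
Se = 0.041009 m
Convert to mm: Se = 0.041009 * 1000 = 41.009 mm


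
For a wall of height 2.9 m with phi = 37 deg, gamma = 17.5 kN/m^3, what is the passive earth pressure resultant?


Compute passive earth pressure coefficient:
Kp = tan^2(45 + phi/2) = tan^2(63.5) = 4.022791
Compute passive force:
Pp = 0.5 * Kp * gamma * H^2
Pp = 0.5 * 4.022791 * 17.5 * 2.9^2
Pp = 296.03 kN/m


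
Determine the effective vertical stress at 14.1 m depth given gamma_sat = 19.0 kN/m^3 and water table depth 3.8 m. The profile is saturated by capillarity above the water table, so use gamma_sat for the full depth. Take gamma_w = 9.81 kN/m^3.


Total stress = gamma_sat * depth
sigma = 19.0 * 14.1 = 267.9 kPa
Pore water pressure u = gamma_w * (depth - d_wt)
u = 9.81 * (14.1 - 3.8) = 101.043 kPa
Effective stress = sigma - u
sigma' = 267.9 - 101.043 = 166.86 kPa


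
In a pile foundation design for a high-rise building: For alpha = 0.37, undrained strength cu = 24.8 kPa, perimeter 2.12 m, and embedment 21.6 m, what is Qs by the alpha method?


Using Qs = alpha * cu * perimeter * L
Qs = 0.37 * 24.8 * 2.12 * 21.6
Qs = 420.19 kN


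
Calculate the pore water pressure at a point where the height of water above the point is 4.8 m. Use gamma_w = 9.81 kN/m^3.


Using u = gamma_w * h_w
u = 9.81 * 4.8
u = 47.09 kPa


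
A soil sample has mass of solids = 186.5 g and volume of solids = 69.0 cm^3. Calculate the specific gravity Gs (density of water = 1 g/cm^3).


Using Gs = m_s / (V_s * rho_w)
Since rho_w = 1 g/cm^3:
Gs = 186.5 / 69.0
Gs = 2.703


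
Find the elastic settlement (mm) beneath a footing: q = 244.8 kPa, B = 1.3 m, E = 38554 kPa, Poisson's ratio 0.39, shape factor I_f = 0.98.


Using Se = q * B * (1 - nu^2) * I_f / E
1 - nu^2 = 1 - 0.39^2 = 0.8479
Se = 244.8 * 1.3 * 0.8479 * 0.98 / 38554
Se = 0.006859 m
Convert to mm: Se = 0.006859 * 1000 = 6.859 mm


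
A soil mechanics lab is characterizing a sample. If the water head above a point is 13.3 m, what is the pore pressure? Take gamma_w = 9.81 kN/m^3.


Result: 130.47 kPa

Derivation:
Using u = gamma_w * h_w
u = 9.81 * 13.3
u = 130.47 kPa


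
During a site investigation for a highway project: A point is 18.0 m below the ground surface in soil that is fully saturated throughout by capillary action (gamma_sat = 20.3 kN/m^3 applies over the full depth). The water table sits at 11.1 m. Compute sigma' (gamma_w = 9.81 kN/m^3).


Total stress = gamma_sat * depth
sigma = 20.3 * 18.0 = 365.4 kPa
Pore water pressure u = gamma_w * (depth - d_wt)
u = 9.81 * (18.0 - 11.1) = 67.689 kPa
Effective stress = sigma - u
sigma' = 365.4 - 67.689 = 297.71 kPa


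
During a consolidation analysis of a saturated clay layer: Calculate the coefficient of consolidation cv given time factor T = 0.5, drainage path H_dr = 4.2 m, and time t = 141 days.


Using cv = T * H_dr^2 / t
H_dr^2 = 4.2^2 = 17.64
cv = 0.5 * 17.64 / 141
cv = 0.06255 m^2/day


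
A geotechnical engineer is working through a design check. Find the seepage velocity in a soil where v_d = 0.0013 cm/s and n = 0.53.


Using v_s = v_d / n
v_s = 0.0013 / 0.53
v_s = 0.00245 cm/s


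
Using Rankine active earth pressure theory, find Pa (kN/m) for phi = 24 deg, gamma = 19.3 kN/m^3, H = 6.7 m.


Compute active earth pressure coefficient:
Ka = tan^2(45 - phi/2) = tan^2(33.0) = 0.42173
Compute active force:
Pa = 0.5 * Ka * gamma * H^2
Pa = 0.5 * 0.42173 * 19.3 * 6.7^2
Pa = 182.69 kN/m


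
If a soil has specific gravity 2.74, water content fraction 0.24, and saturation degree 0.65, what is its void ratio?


Using the relation e = Gs * w / S
e = 2.74 * 0.24 / 0.65
e = 1.0117


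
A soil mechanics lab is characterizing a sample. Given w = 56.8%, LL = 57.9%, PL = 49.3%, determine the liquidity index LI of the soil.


Result: 0.872

Derivation:
First compute the plasticity index:
PI = LL - PL = 57.9 - 49.3 = 8.6
Then compute the liquidity index:
LI = (w - PL) / PI
LI = (56.8 - 49.3) / 8.6
LI = 0.872


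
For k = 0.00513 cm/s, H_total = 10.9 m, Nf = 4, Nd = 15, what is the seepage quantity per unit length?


Convert k to m/s for unit consistency with H:
k = 0.00513 cm/s = 0.00513 / 100 m/s = 5.13e-05 m/s
Using q = k * H * Nf / Nd
Nf / Nd = 4 / 15 = 0.2667
q = 5.13e-05 * 10.9 * 0.2667
q = 0.0001491 m^3/s per m


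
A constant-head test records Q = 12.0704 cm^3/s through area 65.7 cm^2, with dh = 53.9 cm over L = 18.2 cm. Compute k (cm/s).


Compute hydraulic gradient:
i = dh / L = 53.9 / 18.2 = 2.96154
Then apply Darcy's law:
k = Q / (A * i)
k = 12.0704 / (65.7 * 2.96154)
k = 12.0704 / 194.573
k = 0.062035 cm/s


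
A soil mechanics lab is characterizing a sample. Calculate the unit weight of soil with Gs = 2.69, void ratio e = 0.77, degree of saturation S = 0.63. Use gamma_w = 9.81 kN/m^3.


Using gamma = gamma_w * (Gs + S*e) / (1 + e)
Numerator: Gs + S*e = 2.69 + 0.63*0.77 = 3.1751
Denominator: 1 + e = 1 + 0.77 = 1.77
gamma = 9.81 * 3.1751 / 1.77
gamma = 17.598 kN/m^3


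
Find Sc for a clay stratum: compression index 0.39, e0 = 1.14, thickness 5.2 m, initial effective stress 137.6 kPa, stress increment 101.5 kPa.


Using Sc = Cc * H / (1 + e0) * log10((sigma0 + delta_sigma) / sigma0)
Stress ratio = (137.6 + 101.5) / 137.6 = 1.73765
log10(1.73765) = 0.239961
Cc * H / (1 + e0) = 0.39 * 5.2 / (1 + 1.14) = 0.947664
Sc = 0.947664 * 0.239961
Sc = 0.2274 m


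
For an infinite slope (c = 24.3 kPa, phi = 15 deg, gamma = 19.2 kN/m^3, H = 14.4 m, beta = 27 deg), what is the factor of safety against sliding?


Using Fs = c / (gamma*H*sin(beta)*cos(beta)) + tan(phi)/tan(beta)
Cohesion contribution = 24.3 / (19.2*14.4*sin(27)*cos(27))
Cohesion contribution = 0.217278
Friction contribution = tan(15)/tan(27) = 0.52588
Fs = 0.217278 + 0.52588
Fs = 0.743


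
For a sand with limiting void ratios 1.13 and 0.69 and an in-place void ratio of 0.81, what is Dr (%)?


Result: 72.73 %

Derivation:
Using Dr = (e_max - e) / (e_max - e_min) * 100
e_max - e = 1.13 - 0.81 = 0.32
e_max - e_min = 1.13 - 0.69 = 0.44
Dr = 0.32 / 0.44 * 100
Dr = 72.73 %


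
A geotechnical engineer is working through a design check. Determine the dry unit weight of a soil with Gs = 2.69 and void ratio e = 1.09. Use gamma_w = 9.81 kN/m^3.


Result: 12.626 kN/m^3

Derivation:
Using gamma_d = Gs * gamma_w / (1 + e)
gamma_d = 2.69 * 9.81 / (1 + 1.09)
gamma_d = 2.69 * 9.81 / 2.09
gamma_d = 12.626 kN/m^3


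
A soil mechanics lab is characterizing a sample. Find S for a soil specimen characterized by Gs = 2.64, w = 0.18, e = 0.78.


Using S = Gs * w / e
S = 2.64 * 0.18 / 0.78
S = 0.6092


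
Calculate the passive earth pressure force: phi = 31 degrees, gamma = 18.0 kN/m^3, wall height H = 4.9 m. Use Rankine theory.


Result: 675.07 kN/m

Derivation:
Compute passive earth pressure coefficient:
Kp = tan^2(45 + phi/2) = tan^2(60.5) = 3.124035
Compute passive force:
Pp = 0.5 * Kp * gamma * H^2
Pp = 0.5 * 3.124035 * 18.0 * 4.9^2
Pp = 675.07 kN/m


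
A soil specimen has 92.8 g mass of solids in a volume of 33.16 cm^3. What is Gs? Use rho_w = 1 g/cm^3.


Using Gs = m_s / (V_s * rho_w)
Since rho_w = 1 g/cm^3:
Gs = 92.8 / 33.16
Gs = 2.799


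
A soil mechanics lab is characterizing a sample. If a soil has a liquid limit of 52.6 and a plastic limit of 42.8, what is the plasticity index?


Using PI = LL - PL
PI = 52.6 - 42.8
PI = 9.8


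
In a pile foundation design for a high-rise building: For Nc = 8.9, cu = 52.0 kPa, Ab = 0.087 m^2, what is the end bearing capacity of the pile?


Result: 40.26 kN

Derivation:
Using Qb = Nc * cu * Ab
Qb = 8.9 * 52.0 * 0.087
Qb = 40.26 kN


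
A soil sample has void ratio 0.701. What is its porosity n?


Result: 0.4121

Derivation:
Using the relation n = e / (1 + e)
n = 0.701 / (1 + 0.701)
n = 0.701 / 1.701
n = 0.4121


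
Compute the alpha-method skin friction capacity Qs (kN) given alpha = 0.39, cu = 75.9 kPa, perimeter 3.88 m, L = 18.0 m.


Using Qs = alpha * cu * perimeter * L
Qs = 0.39 * 75.9 * 3.88 * 18.0
Qs = 2067.33 kN


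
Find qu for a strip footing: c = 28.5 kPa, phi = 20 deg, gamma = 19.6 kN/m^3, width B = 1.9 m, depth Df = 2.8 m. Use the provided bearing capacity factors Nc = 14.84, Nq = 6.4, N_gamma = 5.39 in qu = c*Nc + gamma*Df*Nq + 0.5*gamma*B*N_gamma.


Compute qu = c*Nc + gamma*Df*Nq + 0.5*gamma*B*N_gamma
Term 1: 28.5 * 14.84 = 422.94
Term 2: 19.6 * 2.8 * 6.4 = 351.232
Term 3: 0.5 * 19.6 * 1.9 * 5.39 = 100.3618
qu = 422.94 + 351.232 + 100.3618
qu = 874.53 kPa


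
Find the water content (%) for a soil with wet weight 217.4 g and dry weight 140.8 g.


Using w = (m_wet - m_dry) / m_dry * 100
m_wet - m_dry = 217.4 - 140.8 = 76.6 g
w = 76.6 / 140.8 * 100
w = 54.4 %


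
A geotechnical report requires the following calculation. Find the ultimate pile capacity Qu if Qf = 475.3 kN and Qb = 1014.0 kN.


Using Qu = Qf + Qb
Qu = 475.3 + 1014.0
Qu = 1489.3 kN


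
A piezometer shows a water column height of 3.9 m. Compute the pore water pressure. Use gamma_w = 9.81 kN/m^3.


Using u = gamma_w * h_w
u = 9.81 * 3.9
u = 38.26 kPa


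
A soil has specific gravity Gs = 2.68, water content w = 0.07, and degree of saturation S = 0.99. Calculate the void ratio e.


Result: 0.1895

Derivation:
Using the relation e = Gs * w / S
e = 2.68 * 0.07 / 0.99
e = 0.1895


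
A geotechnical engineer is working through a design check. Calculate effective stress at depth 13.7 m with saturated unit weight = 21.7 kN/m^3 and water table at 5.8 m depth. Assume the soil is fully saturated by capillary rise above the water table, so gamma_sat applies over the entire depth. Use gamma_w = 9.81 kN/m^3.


Total stress = gamma_sat * depth
sigma = 21.7 * 13.7 = 297.29 kPa
Pore water pressure u = gamma_w * (depth - d_wt)
u = 9.81 * (13.7 - 5.8) = 77.499 kPa
Effective stress = sigma - u
sigma' = 297.29 - 77.499 = 219.79 kPa


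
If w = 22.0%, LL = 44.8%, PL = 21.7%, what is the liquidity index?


Result: 0.013

Derivation:
First compute the plasticity index:
PI = LL - PL = 44.8 - 21.7 = 23.1
Then compute the liquidity index:
LI = (w - PL) / PI
LI = (22.0 - 21.7) / 23.1
LI = 0.013


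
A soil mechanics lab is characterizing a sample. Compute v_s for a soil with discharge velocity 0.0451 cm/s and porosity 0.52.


Result: 0.08673 cm/s

Derivation:
Using v_s = v_d / n
v_s = 0.0451 / 0.52
v_s = 0.08673 cm/s


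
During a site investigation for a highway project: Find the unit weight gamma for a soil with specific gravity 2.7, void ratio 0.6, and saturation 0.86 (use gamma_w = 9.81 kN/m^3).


Using gamma = gamma_w * (Gs + S*e) / (1 + e)
Numerator: Gs + S*e = 2.7 + 0.86*0.6 = 3.216
Denominator: 1 + e = 1 + 0.6 = 1.6
gamma = 9.81 * 3.216 / 1.6
gamma = 19.718 kN/m^3


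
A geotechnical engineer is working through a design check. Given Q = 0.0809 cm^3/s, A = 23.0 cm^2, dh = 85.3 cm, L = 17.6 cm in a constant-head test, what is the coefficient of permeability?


Result: 0.000726 cm/s

Derivation:
Compute hydraulic gradient:
i = dh / L = 85.3 / 17.6 = 4.84659
Then apply Darcy's law:
k = Q / (A * i)
k = 0.0809 / (23.0 * 4.84659)
k = 0.0809 / 111.472
k = 0.000726 cm/s


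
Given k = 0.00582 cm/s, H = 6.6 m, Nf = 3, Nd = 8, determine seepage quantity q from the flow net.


Result: 0.000144 m^3/s per m

Derivation:
Convert k to m/s for unit consistency with H:
k = 0.00582 cm/s = 0.00582 / 100 m/s = 5.82e-05 m/s
Using q = k * H * Nf / Nd
Nf / Nd = 3 / 8 = 0.375
q = 5.82e-05 * 6.6 * 0.375
q = 0.000144 m^3/s per m


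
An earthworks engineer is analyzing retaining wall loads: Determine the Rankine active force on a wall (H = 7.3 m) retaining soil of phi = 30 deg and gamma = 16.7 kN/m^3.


Result: 148.32 kN/m

Derivation:
Compute active earth pressure coefficient:
Ka = tan^2(45 - phi/2) = tan^2(30.0) = 0.333333
Compute active force:
Pa = 0.5 * Ka * gamma * H^2
Pa = 0.5 * 0.333333 * 16.7 * 7.3^2
Pa = 148.32 kN/m


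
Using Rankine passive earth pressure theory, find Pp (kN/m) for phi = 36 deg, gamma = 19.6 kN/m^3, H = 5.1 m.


Compute passive earth pressure coefficient:
Kp = tan^2(45 + phi/2) = tan^2(63.0) = 3.85184
Compute passive force:
Pp = 0.5 * Kp * gamma * H^2
Pp = 0.5 * 3.85184 * 19.6 * 5.1^2
Pp = 981.83 kN/m


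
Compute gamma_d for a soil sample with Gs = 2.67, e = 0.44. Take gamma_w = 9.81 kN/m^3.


Using gamma_d = Gs * gamma_w / (1 + e)
gamma_d = 2.67 * 9.81 / (1 + 0.44)
gamma_d = 2.67 * 9.81 / 1.44
gamma_d = 18.189 kN/m^3


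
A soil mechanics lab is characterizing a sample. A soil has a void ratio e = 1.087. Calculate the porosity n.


Using the relation n = e / (1 + e)
n = 1.087 / (1 + 1.087)
n = 1.087 / 2.087
n = 0.5208


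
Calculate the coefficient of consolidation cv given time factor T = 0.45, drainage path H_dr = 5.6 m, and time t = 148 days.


Using cv = T * H_dr^2 / t
H_dr^2 = 5.6^2 = 31.36
cv = 0.45 * 31.36 / 148
cv = 0.09535 m^2/day


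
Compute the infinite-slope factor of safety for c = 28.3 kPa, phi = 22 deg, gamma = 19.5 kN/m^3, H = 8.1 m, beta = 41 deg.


Result: 0.827

Derivation:
Using Fs = c / (gamma*H*sin(beta)*cos(beta)) + tan(phi)/tan(beta)
Cohesion contribution = 28.3 / (19.5*8.1*sin(41)*cos(41))
Cohesion contribution = 0.361863
Friction contribution = tan(22)/tan(41) = 0.464779
Fs = 0.361863 + 0.464779
Fs = 0.827


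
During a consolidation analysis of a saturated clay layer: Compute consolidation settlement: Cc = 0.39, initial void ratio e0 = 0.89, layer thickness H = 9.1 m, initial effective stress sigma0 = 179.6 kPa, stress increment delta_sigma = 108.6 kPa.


Using Sc = Cc * H / (1 + e0) * log10((sigma0 + delta_sigma) / sigma0)
Stress ratio = (179.6 + 108.6) / 179.6 = 1.60468
log10(1.60468) = 0.205388
Cc * H / (1 + e0) = 0.39 * 9.1 / (1 + 0.89) = 1.87778
Sc = 1.87778 * 0.205388
Sc = 0.3857 m


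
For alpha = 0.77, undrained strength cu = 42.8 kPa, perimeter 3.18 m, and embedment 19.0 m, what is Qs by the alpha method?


Result: 1991.2 kN

Derivation:
Using Qs = alpha * cu * perimeter * L
Qs = 0.77 * 42.8 * 3.18 * 19.0
Qs = 1991.2 kN


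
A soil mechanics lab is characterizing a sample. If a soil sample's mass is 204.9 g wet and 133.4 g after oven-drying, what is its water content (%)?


Result: 53.6 %

Derivation:
Using w = (m_wet - m_dry) / m_dry * 100
m_wet - m_dry = 204.9 - 133.4 = 71.5 g
w = 71.5 / 133.4 * 100
w = 53.6 %


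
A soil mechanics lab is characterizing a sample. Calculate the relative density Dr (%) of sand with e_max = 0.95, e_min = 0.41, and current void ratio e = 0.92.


Using Dr = (e_max - e) / (e_max - e_min) * 100
e_max - e = 0.95 - 0.92 = 0.03
e_max - e_min = 0.95 - 0.41 = 0.54
Dr = 0.03 / 0.54 * 100
Dr = 5.56 %


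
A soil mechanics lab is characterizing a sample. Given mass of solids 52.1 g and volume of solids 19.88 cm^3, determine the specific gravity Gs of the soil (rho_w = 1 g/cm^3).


Using Gs = m_s / (V_s * rho_w)
Since rho_w = 1 g/cm^3:
Gs = 52.1 / 19.88
Gs = 2.621


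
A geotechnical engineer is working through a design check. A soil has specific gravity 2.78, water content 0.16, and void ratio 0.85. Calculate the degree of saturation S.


Using S = Gs * w / e
S = 2.78 * 0.16 / 0.85
S = 0.5233


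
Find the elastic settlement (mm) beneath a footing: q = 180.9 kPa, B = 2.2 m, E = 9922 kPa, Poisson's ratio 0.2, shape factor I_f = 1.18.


Using Se = q * B * (1 - nu^2) * I_f / E
1 - nu^2 = 1 - 0.2^2 = 0.96
Se = 180.9 * 2.2 * 0.96 * 1.18 / 9922
Se = 0.045438 m
Convert to mm: Se = 0.045438 * 1000 = 45.438 mm


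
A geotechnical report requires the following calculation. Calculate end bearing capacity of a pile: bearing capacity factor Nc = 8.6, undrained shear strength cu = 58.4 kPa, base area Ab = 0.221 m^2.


Using Qb = Nc * cu * Ab
Qb = 8.6 * 58.4 * 0.221
Qb = 111.0 kN


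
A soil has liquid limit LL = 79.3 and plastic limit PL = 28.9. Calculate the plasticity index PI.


Result: 50.4

Derivation:
Using PI = LL - PL
PI = 79.3 - 28.9
PI = 50.4


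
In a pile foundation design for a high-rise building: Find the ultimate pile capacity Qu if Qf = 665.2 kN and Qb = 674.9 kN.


Using Qu = Qf + Qb
Qu = 665.2 + 674.9
Qu = 1340.1 kN


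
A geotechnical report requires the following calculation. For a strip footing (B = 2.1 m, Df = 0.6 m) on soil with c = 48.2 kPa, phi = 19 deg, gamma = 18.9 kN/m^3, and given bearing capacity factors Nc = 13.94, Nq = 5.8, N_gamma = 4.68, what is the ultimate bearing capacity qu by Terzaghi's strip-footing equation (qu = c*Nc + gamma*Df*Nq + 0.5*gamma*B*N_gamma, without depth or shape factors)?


Result: 830.55 kPa

Derivation:
Compute qu = c*Nc + gamma*Df*Nq + 0.5*gamma*B*N_gamma
Term 1: 48.2 * 13.94 = 671.908
Term 2: 18.9 * 0.6 * 5.8 = 65.772
Term 3: 0.5 * 18.9 * 2.1 * 4.68 = 92.8746
qu = 671.908 + 65.772 + 92.8746
qu = 830.55 kPa


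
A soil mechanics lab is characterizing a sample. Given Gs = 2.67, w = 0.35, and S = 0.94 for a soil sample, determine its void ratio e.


Result: 0.9941

Derivation:
Using the relation e = Gs * w / S
e = 2.67 * 0.35 / 0.94
e = 0.9941


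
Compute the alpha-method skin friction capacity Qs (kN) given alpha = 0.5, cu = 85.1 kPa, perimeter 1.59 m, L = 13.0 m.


Result: 879.51 kN

Derivation:
Using Qs = alpha * cu * perimeter * L
Qs = 0.5 * 85.1 * 1.59 * 13.0
Qs = 879.51 kN


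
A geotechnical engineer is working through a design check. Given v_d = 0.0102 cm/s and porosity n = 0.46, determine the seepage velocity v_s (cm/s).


Using v_s = v_d / n
v_s = 0.0102 / 0.46
v_s = 0.02217 cm/s


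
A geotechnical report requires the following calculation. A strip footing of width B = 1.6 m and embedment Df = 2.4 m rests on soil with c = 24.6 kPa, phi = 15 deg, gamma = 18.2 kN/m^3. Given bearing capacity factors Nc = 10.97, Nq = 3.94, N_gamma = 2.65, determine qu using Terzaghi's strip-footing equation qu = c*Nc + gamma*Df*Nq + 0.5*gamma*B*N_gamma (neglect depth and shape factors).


Result: 480.55 kPa

Derivation:
Compute qu = c*Nc + gamma*Df*Nq + 0.5*gamma*B*N_gamma
Term 1: 24.6 * 10.97 = 269.862
Term 2: 18.2 * 2.4 * 3.94 = 172.0992
Term 3: 0.5 * 18.2 * 1.6 * 2.65 = 38.584
qu = 269.862 + 172.0992 + 38.584
qu = 480.55 kPa


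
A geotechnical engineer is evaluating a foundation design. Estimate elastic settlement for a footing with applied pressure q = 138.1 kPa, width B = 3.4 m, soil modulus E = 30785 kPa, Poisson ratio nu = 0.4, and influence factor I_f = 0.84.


Using Se = q * B * (1 - nu^2) * I_f / E
1 - nu^2 = 1 - 0.4^2 = 0.84
Se = 138.1 * 3.4 * 0.84 * 0.84 / 30785
Se = 0.010762 m
Convert to mm: Se = 0.010762 * 1000 = 10.762 mm


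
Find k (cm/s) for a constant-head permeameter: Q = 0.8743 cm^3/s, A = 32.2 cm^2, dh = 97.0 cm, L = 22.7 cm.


Compute hydraulic gradient:
i = dh / L = 97.0 / 22.7 = 4.27313
Then apply Darcy's law:
k = Q / (A * i)
k = 0.8743 / (32.2 * 4.27313)
k = 0.8743 / 137.595
k = 0.006354 cm/s


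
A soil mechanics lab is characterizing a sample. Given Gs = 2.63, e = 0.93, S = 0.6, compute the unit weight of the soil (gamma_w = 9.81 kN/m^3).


Using gamma = gamma_w * (Gs + S*e) / (1 + e)
Numerator: Gs + S*e = 2.63 + 0.6*0.93 = 3.188
Denominator: 1 + e = 1 + 0.93 = 1.93
gamma = 9.81 * 3.188 / 1.93
gamma = 16.204 kN/m^3


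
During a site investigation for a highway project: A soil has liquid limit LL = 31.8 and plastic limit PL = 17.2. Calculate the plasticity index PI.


Using PI = LL - PL
PI = 31.8 - 17.2
PI = 14.6


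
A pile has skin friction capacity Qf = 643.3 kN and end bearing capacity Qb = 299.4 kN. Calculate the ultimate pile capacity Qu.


Using Qu = Qf + Qb
Qu = 643.3 + 299.4
Qu = 942.7 kN


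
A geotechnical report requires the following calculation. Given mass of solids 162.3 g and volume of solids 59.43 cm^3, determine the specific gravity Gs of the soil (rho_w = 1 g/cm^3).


Using Gs = m_s / (V_s * rho_w)
Since rho_w = 1 g/cm^3:
Gs = 162.3 / 59.43
Gs = 2.731


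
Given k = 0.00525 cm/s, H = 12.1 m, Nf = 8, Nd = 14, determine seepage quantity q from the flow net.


Convert k to m/s for unit consistency with H:
k = 0.00525 cm/s = 0.00525 / 100 m/s = 5.25e-05 m/s
Using q = k * H * Nf / Nd
Nf / Nd = 8 / 14 = 0.5714
q = 5.25e-05 * 12.1 * 0.5714
q = 0.000363 m^3/s per m


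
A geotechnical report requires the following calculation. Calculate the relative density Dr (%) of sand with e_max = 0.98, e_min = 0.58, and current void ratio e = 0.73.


Result: 62.5 %

Derivation:
Using Dr = (e_max - e) / (e_max - e_min) * 100
e_max - e = 0.98 - 0.73 = 0.25
e_max - e_min = 0.98 - 0.58 = 0.4
Dr = 0.25 / 0.4 * 100
Dr = 62.5 %


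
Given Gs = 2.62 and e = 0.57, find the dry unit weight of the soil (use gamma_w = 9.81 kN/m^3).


Using gamma_d = Gs * gamma_w / (1 + e)
gamma_d = 2.62 * 9.81 / (1 + 0.57)
gamma_d = 2.62 * 9.81 / 1.57
gamma_d = 16.371 kN/m^3


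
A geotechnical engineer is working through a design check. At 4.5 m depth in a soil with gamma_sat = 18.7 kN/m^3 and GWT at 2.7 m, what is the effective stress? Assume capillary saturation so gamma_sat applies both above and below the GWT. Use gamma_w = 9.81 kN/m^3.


Total stress = gamma_sat * depth
sigma = 18.7 * 4.5 = 84.15 kPa
Pore water pressure u = gamma_w * (depth - d_wt)
u = 9.81 * (4.5 - 2.7) = 17.658 kPa
Effective stress = sigma - u
sigma' = 84.15 - 17.658 = 66.49 kPa


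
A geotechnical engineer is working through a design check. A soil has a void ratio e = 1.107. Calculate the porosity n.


Using the relation n = e / (1 + e)
n = 1.107 / (1 + 1.107)
n = 1.107 / 2.107
n = 0.5254


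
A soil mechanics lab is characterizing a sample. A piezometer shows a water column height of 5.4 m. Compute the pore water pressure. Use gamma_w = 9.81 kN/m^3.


Using u = gamma_w * h_w
u = 9.81 * 5.4
u = 52.97 kPa


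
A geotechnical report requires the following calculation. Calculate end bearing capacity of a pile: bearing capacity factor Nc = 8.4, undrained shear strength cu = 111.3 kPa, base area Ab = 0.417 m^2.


Using Qb = Nc * cu * Ab
Qb = 8.4 * 111.3 * 0.417
Qb = 389.86 kN


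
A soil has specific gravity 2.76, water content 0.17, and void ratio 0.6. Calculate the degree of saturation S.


Result: 0.782

Derivation:
Using S = Gs * w / e
S = 2.76 * 0.17 / 0.6
S = 0.782


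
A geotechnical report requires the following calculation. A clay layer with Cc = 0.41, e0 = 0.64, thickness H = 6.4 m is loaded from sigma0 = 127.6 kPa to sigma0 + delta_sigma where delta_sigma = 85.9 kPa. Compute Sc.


Using Sc = Cc * H / (1 + e0) * log10((sigma0 + delta_sigma) / sigma0)
Stress ratio = (127.6 + 85.9) / 127.6 = 1.6732
log10(1.6732) = 0.223547
Cc * H / (1 + e0) = 0.41 * 6.4 / (1 + 0.64) = 1.6
Sc = 1.6 * 0.223547
Sc = 0.3577 m


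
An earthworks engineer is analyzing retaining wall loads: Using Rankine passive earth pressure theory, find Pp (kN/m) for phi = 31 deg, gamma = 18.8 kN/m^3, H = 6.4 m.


Compute passive earth pressure coefficient:
Kp = tan^2(45 + phi/2) = tan^2(60.5) = 3.124035
Compute passive force:
Pp = 0.5 * Kp * gamma * H^2
Pp = 0.5 * 3.124035 * 18.8 * 6.4^2
Pp = 1202.83 kN/m


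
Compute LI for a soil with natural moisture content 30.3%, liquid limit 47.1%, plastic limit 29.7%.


Result: 0.034

Derivation:
First compute the plasticity index:
PI = LL - PL = 47.1 - 29.7 = 17.4
Then compute the liquidity index:
LI = (w - PL) / PI
LI = (30.3 - 29.7) / 17.4
LI = 0.034


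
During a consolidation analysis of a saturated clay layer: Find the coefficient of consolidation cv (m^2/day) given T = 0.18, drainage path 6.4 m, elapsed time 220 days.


Using cv = T * H_dr^2 / t
H_dr^2 = 6.4^2 = 40.96
cv = 0.18 * 40.96 / 220
cv = 0.03351 m^2/day


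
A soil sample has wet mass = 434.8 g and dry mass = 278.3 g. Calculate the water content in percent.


Using w = (m_wet - m_dry) / m_dry * 100
m_wet - m_dry = 434.8 - 278.3 = 156.5 g
w = 156.5 / 278.3 * 100
w = 56.23 %


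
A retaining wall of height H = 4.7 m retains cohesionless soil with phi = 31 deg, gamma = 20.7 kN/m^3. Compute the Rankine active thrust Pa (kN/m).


Result: 73.18 kN/m

Derivation:
Compute active earth pressure coefficient:
Ka = tan^2(45 - phi/2) = tan^2(29.5) = 0.320099
Compute active force:
Pa = 0.5 * Ka * gamma * H^2
Pa = 0.5 * 0.320099 * 20.7 * 4.7^2
Pa = 73.18 kN/m


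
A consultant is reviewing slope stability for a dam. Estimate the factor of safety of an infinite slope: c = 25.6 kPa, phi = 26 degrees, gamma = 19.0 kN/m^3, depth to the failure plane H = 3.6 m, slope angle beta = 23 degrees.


Using Fs = c / (gamma*H*sin(beta)*cos(beta)) + tan(phi)/tan(beta)
Cohesion contribution = 25.6 / (19.0*3.6*sin(23)*cos(23))
Cohesion contribution = 1.04059
Friction contribution = tan(26)/tan(23) = 1.14903
Fs = 1.04059 + 1.14903
Fs = 2.19


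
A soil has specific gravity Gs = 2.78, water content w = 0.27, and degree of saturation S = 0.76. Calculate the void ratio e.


Using the relation e = Gs * w / S
e = 2.78 * 0.27 / 0.76
e = 0.9876


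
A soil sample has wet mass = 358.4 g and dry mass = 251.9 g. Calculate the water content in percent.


Using w = (m_wet - m_dry) / m_dry * 100
m_wet - m_dry = 358.4 - 251.9 = 106.5 g
w = 106.5 / 251.9 * 100
w = 42.28 %


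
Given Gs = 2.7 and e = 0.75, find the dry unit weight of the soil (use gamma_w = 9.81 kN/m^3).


Using gamma_d = Gs * gamma_w / (1 + e)
gamma_d = 2.7 * 9.81 / (1 + 0.75)
gamma_d = 2.7 * 9.81 / 1.75
gamma_d = 15.135 kN/m^3


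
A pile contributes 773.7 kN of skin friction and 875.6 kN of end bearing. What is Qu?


Result: 1649.3 kN

Derivation:
Using Qu = Qf + Qb
Qu = 773.7 + 875.6
Qu = 1649.3 kN


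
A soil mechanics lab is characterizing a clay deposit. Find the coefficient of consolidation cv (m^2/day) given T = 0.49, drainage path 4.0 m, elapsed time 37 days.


Result: 0.21189 m^2/day

Derivation:
Using cv = T * H_dr^2 / t
H_dr^2 = 4.0^2 = 16.0
cv = 0.49 * 16.0 / 37
cv = 0.21189 m^2/day


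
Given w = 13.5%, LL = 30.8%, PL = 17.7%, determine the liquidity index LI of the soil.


First compute the plasticity index:
PI = LL - PL = 30.8 - 17.7 = 13.1
Then compute the liquidity index:
LI = (w - PL) / PI
LI = (13.5 - 17.7) / 13.1
LI = -0.321


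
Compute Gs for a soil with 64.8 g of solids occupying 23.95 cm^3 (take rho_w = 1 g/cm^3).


Result: 2.706

Derivation:
Using Gs = m_s / (V_s * rho_w)
Since rho_w = 1 g/cm^3:
Gs = 64.8 / 23.95
Gs = 2.706


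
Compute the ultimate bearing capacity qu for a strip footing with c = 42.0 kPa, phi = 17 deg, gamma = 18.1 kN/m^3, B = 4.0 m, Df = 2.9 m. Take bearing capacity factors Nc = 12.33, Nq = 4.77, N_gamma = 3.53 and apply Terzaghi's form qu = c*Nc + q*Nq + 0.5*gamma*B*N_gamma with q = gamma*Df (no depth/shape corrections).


Compute qu = c*Nc + gamma*Df*Nq + 0.5*gamma*B*N_gamma
Term 1: 42.0 * 12.33 = 517.86
Term 2: 18.1 * 2.9 * 4.77 = 250.3773
Term 3: 0.5 * 18.1 * 4.0 * 3.53 = 127.786
qu = 517.86 + 250.3773 + 127.786
qu = 896.02 kPa


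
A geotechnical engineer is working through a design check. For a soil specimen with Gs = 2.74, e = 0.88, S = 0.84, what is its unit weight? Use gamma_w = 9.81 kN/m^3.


Result: 18.155 kN/m^3

Derivation:
Using gamma = gamma_w * (Gs + S*e) / (1 + e)
Numerator: Gs + S*e = 2.74 + 0.84*0.88 = 3.4792
Denominator: 1 + e = 1 + 0.88 = 1.88
gamma = 9.81 * 3.4792 / 1.88
gamma = 18.155 kN/m^3


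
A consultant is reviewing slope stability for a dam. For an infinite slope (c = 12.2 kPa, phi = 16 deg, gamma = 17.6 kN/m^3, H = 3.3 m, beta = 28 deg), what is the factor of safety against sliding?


Using Fs = c / (gamma*H*sin(beta)*cos(beta)) + tan(phi)/tan(beta)
Cohesion contribution = 12.2 / (17.6*3.3*sin(28)*cos(28))
Cohesion contribution = 0.506744
Friction contribution = tan(16)/tan(28) = 0.53929
Fs = 0.506744 + 0.53929
Fs = 1.046


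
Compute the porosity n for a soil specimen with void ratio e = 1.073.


Result: 0.5176

Derivation:
Using the relation n = e / (1 + e)
n = 1.073 / (1 + 1.073)
n = 1.073 / 2.073
n = 0.5176


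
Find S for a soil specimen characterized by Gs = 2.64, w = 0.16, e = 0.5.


Result: 0.8448

Derivation:
Using S = Gs * w / e
S = 2.64 * 0.16 / 0.5
S = 0.8448


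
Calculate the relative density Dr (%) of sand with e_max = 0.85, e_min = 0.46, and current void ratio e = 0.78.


Using Dr = (e_max - e) / (e_max - e_min) * 100
e_max - e = 0.85 - 0.78 = 0.07
e_max - e_min = 0.85 - 0.46 = 0.39
Dr = 0.07 / 0.39 * 100
Dr = 17.95 %


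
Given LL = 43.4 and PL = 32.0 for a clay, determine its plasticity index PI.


Using PI = LL - PL
PI = 43.4 - 32.0
PI = 11.4


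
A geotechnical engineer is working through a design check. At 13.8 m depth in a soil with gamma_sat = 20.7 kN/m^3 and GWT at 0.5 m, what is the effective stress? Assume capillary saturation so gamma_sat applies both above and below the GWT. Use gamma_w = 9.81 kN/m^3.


Total stress = gamma_sat * depth
sigma = 20.7 * 13.8 = 285.66 kPa
Pore water pressure u = gamma_w * (depth - d_wt)
u = 9.81 * (13.8 - 0.5) = 130.473 kPa
Effective stress = sigma - u
sigma' = 285.66 - 130.473 = 155.19 kPa


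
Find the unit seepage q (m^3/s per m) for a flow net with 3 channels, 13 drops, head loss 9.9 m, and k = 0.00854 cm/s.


Result: 0.0001951 m^3/s per m

Derivation:
Convert k to m/s for unit consistency with H:
k = 0.00854 cm/s = 0.00854 / 100 m/s = 8.54e-05 m/s
Using q = k * H * Nf / Nd
Nf / Nd = 3 / 13 = 0.2308
q = 8.54e-05 * 9.9 * 0.2308
q = 0.0001951 m^3/s per m
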